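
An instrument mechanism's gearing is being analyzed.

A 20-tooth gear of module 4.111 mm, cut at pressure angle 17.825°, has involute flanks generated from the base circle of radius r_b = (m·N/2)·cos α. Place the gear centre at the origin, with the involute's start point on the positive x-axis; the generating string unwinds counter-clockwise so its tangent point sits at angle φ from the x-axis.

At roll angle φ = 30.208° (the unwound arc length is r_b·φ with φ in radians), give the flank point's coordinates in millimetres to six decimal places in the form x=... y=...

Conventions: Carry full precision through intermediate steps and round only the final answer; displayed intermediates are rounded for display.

recognized (one wheel, involute flank): single-mesh tooth geometry, m = 4.111, N = 20
pitch radius r_p = m·N/2 = 4.111·20/2 = 41.110000
base radius r_b = r_p·cos α = 41.110000·cos 17.825° = 39.136552
roll angle φ = 30.208° = 0.52722906 rad
x = r_b·(cos φ + φ·sin φ) = 44.203754
y = r_b·(sin φ − φ·cos φ) = 1.859255

x=44.203754 y=1.859255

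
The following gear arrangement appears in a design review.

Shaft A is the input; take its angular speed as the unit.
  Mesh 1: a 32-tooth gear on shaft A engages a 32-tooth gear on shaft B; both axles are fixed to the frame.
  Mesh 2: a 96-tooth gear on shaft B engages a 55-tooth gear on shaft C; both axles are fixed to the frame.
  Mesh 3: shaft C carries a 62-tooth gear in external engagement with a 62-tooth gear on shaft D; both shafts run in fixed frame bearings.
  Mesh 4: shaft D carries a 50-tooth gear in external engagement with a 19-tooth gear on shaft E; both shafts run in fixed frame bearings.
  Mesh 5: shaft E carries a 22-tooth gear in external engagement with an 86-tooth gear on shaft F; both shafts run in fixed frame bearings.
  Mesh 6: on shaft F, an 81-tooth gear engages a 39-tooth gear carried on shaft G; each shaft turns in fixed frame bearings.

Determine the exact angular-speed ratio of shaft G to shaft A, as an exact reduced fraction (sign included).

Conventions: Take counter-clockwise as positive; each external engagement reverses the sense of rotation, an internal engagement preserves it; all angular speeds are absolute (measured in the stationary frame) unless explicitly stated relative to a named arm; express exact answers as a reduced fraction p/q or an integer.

class = fixed-axis compound train [6 meshes; 6 ratios multiply, 6 sense flips]
mesh 1 [32T→32T]: running ratio 1, sense −
mesh 2 [96T→55T]: running ratio 96/55, sense +
mesh 3 [62T→62T]: running ratio 96/55, sense −
mesh 4 [50T→19T]: running ratio 960/209, sense +
mesh 5 [22T→86T]: running ratio 960/817, sense −
mesh 6 [81T→39T]: running ratio 25920/10621, sense +
ω_out/ω_in = 25920/10621

25920/10621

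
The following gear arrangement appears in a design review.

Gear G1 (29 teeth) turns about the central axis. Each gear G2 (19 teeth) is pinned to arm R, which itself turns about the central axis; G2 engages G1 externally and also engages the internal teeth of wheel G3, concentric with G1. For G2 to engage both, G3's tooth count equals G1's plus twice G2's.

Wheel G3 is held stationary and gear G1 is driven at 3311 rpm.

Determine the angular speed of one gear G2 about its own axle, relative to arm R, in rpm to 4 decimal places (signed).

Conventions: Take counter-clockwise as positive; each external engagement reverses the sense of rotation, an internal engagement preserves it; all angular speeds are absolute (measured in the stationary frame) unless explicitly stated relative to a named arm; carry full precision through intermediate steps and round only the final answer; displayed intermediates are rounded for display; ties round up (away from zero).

-3527.0137 rpm

planetary set (29T centre, 19T on arm, 67T internal) — Willis relation
normalise by the input: solve with ω_sun = 1, then scale by 3311 rpm
ring teeth: 29 + 2·19 = 67
29(ω_sun−ω_arm) = −67(ω_ring−ω_arm),  ω_ring = 0, ω_sun = 1
29(1−ω_arm) = −67(0−ω_arm)  ⇒  96·ω_arm = 29  ⇒  ω_arm = 29/96
sun–planet mesh: 29·(1−29/96) = −19·(ω_p−ω_arm)  ⇒  ω_p−ω_arm = -1943/1824
scale: ω_p−ω_arm = -1943/1824 × 3311 rpm = -3527.0137 rpm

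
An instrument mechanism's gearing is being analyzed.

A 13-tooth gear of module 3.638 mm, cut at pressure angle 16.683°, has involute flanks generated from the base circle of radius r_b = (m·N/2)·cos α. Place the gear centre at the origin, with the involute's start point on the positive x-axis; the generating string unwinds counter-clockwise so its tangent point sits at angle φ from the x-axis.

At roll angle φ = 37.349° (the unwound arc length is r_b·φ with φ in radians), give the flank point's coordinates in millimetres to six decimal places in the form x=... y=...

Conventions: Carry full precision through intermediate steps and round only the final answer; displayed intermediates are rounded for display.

x=26.964963 y=2.003917

single-mesh involute tooth geometry (13T wheel at module 3.638)
pitch radius r_p = m·N/2 = 3.638·13/2 = 23.647000
base radius r_b = r_p·cos α = 23.647000·cos 16.683° = 22.651644
roll angle φ = 37.349° = 0.65186302 rad
x = r_b·(cos φ + φ·sin φ) = 26.964963
y = r_b·(sin φ − φ·cos φ) = 2.003917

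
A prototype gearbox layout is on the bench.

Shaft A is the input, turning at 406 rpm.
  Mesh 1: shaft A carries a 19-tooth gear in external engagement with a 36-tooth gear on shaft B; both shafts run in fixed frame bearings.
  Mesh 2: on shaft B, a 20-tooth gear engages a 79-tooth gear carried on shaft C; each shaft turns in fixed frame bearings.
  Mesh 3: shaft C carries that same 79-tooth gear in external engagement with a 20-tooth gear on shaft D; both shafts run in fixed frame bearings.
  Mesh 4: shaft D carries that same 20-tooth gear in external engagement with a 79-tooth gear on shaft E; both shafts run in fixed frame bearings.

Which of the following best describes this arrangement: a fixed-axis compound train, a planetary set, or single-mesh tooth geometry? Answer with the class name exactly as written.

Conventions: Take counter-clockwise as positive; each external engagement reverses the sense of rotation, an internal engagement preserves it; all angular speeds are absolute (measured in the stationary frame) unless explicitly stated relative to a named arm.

fixed-axis compound train

class = fixed-axis compound train [4 meshes; 4 ratios multiply, 4 sense flips]
classification: fixed-axis compound train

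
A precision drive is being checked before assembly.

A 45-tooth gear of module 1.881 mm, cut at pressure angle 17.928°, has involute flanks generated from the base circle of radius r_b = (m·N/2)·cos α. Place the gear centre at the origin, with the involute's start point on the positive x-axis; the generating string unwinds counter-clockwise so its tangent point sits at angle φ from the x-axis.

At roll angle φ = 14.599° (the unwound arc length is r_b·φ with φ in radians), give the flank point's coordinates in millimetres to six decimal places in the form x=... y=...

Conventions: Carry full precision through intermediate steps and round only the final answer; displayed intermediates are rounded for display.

recognized (one wheel, involute flank): single-mesh tooth geometry, m = 1.881, N = 45
pitch radius r_p = m·N/2 = 1.881·45/2 = 42.322500
base radius r_b = r_p·cos α = 42.322500·cos 17.928° = 40.267492
roll angle φ = 14.599° = 0.25480062 rad
x = r_b·(cos φ + φ·sin φ) = 41.553503
y = r_b·(sin φ − φ·cos φ) = 0.220604

x=41.553503 y=0.220604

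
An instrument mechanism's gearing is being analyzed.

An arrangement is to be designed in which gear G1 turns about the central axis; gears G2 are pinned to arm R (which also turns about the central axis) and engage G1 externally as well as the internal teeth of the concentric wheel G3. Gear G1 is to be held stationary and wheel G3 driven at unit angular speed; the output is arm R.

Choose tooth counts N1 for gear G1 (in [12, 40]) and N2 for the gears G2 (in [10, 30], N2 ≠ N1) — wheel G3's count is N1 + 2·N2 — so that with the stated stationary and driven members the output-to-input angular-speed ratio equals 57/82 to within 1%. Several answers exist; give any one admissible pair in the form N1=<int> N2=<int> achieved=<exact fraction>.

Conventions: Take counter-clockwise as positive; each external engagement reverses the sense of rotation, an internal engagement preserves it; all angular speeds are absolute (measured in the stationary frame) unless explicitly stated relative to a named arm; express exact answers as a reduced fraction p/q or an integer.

N1=25 N2=16 achieved=57/82

topology: planetary set — design target 57/82, arm = carrier (Willis)
Willis with ω_sun = 0: ω_arm/ω_ring = N3/(N1+N3); set equal to 57/82  ⇒  N3/N1 = (57/82)/(1 − 57/82) = 57/25
N3 = N1 + 2·N2  ⇒  N2/N1 = (N3/N1 − 1)/2 = (57/25 − 1)/2 = 16/25
smallest multiple with N1 ≥ 12 and N2 ≥ 10: k = 1  ⇒  N1 = 1·25 = 25, N2 = 1·16 = 16 (N1 ≤ 40, N2 ≤ 30, N2 ≠ N1 ✓), N3 = 25 + 2·16 = 57
check: N3/(N1+N3) with N1 = 25, N3 = 57 gives 57/82; |achieved − target| = 0 ≤ 57/8200 ✓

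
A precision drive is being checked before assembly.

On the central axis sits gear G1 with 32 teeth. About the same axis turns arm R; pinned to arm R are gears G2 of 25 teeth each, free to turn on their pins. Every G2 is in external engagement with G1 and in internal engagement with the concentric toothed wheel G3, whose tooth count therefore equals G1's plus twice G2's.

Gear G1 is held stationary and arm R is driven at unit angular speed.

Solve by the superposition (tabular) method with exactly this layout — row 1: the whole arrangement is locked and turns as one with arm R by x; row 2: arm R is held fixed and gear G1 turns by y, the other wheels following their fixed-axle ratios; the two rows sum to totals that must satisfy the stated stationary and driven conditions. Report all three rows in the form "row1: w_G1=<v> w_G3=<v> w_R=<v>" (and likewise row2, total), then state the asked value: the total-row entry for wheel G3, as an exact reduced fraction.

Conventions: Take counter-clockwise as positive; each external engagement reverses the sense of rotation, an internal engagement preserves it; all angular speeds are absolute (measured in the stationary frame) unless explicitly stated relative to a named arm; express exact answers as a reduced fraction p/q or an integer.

class = planetary set [G3 = 32+2·25 = 82; Willis about the carrier]
superposition row 1 [locked train]: every member turns x
row 2 (arm held, sun turns y): ω_ring = −(32/82)·y, ω_arm = 0
boundary: total ω_sun = x + y = 0 and total ω_arm = x = 1  ⇒  y = -1, x = 1
row 2 ring = −(32/82)·(-1) = 16/41
totals (row 1 + row 2): sun 1 + (-1) = 0, ring 1 + 16/41 = 57/41, arm 1 + 0 = 1
asked cell (total, ring) = 57/41

row1: w_G1=1 w_G3=1 w_R=1
row2: w_G1=-1 w_G3=16/41 w_R=0
total: w_G1=0 w_G3=57/41 w_R=1
asked value: 57/41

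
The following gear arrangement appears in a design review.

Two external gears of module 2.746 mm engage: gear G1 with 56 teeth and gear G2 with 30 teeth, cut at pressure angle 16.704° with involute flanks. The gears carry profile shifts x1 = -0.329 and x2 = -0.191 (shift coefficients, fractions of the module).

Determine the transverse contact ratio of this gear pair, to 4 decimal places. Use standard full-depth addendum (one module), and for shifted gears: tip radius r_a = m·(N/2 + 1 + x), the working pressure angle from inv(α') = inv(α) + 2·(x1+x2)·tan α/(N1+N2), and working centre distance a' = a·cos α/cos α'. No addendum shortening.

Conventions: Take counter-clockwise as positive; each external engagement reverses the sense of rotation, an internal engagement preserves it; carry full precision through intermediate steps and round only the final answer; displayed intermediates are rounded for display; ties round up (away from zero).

2.1632

class = single-mesh tooth geometry [involute pair 56T × 30T, m = 2.746]
base radii: r_b1 = 73.643513, r_b2 = 39.451882
tip radii: r_a1 = 78.730566, r_a2 = 43.411514
inv(α') = inv(16.704°) + 2·(-0.329-0.191)·tan α/(56+30) = 0.00492168  ⇒  α' = 13.94426°
a' = a·cos α / cos α' = 118.0780·cos 16.704°/cos 13.94426° = 116.529444
action lengths: √(r_a1²−r_b1²) = 27.841246, √(r_a2²−r_b2²) = 18.113767
base pitch p_b = π·m·cos α = 8.262783
CR = (27.841246 + 18.113767 − 116.529444·sin 13.94426°)/8.262783 = 2.163195
contact ratio ≈ 2.1632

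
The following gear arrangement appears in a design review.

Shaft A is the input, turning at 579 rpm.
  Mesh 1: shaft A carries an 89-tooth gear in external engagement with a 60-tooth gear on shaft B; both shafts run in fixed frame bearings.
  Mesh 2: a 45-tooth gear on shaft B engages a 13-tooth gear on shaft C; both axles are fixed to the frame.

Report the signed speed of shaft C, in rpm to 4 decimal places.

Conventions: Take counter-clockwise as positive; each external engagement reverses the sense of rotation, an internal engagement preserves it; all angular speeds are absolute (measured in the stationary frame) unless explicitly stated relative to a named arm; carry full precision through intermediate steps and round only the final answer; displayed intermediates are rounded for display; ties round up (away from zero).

+2972.9423 rpm

2-mesh fixed-axis compound train (all bearings frame-fixed)
mesh 1 [89T→60T]: ω = 579.0000×89/60 = 858.8500 rpm, sense flips to −
mesh 2 [45T→13T]: ω = 858.8500×45/13 = 2972.9423 rpm, sense flips to +
signed output speed = +2972.9423 rpm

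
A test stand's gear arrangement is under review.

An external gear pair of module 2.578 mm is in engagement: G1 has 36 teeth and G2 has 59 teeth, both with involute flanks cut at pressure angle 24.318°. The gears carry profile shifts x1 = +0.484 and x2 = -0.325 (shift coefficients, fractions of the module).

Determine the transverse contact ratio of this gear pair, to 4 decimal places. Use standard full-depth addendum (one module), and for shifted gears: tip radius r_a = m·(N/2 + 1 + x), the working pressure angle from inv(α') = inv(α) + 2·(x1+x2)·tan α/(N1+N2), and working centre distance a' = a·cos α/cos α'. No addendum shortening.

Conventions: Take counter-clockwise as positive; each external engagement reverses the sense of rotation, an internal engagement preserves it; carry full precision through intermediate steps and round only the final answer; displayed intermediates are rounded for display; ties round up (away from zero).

1.4953

recognized (one external pair, fixed centres): single-mesh tooth geometry, m = 2.578, N1 = 36, N2 = 59
base radii: r_b1 = 42.286756, r_b2 = 69.303295
tip radii: r_a1 = 50.229752, r_a2 = 77.791150
inv(α') = inv(24.318°) + 2·(+0.484-0.325)·tan α/(36+59) = 0.02897907  ⇒  α' = 24.73428°
a' = a·cos α / cos α' = 122.4550·cos 24.318°/cos 24.73428° = 122.861625
action lengths: √(r_a1²−r_b1²) = 27.108268, √(r_a2²−r_b2²) = 35.334350
base pitch p_b = π·m·cos α = 7.380431
CR = (27.108268 + 35.334350 − 122.861625·sin 24.73428°)/7.380431 = 1.495307
contact ratio ≈ 1.4953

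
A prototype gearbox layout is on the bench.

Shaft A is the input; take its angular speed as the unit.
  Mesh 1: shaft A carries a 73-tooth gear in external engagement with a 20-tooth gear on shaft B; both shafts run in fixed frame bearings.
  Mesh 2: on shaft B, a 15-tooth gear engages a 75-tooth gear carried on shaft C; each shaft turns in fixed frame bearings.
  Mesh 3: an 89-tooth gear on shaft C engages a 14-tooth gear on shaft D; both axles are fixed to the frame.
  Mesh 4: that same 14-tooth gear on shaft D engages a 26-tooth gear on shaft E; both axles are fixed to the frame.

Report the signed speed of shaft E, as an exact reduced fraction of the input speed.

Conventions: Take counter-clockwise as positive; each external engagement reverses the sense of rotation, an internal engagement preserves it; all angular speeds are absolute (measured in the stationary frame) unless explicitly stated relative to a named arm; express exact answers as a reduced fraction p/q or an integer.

6497/2600

4-mesh fixed-axis compound train (all bearings frame-fixed)
mesh 1 [73T→20T]: |ω|/ω_in = 1×73/20 = 73/20, sense flips to −
mesh 2 [15T→75T]: |ω|/ω_in = (73/20)×15/75 = 73/100, sense flips to +
mesh 3 [89T→14T]: |ω|/ω_in = (73/100)×89/14 = 6497/1400, sense flips to −
mesh 4 [14T→26T]: |ω|/ω_in = (6497/1400)×14/26 = 6497/2600, sense flips to +
signed output speed (× input speed) = 6497/2600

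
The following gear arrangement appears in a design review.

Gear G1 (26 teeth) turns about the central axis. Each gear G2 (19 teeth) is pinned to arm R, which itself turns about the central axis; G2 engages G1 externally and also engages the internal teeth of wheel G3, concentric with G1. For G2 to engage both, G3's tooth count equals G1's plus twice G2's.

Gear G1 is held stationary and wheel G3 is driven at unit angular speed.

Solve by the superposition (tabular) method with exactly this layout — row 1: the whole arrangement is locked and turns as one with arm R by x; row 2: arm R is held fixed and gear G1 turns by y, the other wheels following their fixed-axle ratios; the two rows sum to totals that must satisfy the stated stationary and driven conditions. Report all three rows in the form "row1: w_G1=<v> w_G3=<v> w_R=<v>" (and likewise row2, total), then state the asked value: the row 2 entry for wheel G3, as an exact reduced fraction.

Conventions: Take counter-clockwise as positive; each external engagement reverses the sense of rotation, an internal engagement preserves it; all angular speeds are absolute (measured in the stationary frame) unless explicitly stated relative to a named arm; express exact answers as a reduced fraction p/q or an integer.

row1: w_G1=32/45 w_G3=32/45 w_R=32/45
row2: w_G1=-32/45 w_G3=13/45 w_R=0
total: w_G1=0 w_G3=1 w_R=32/45
asked value: 13/45

topology: planetary set — G1 26T / G2 19T / G3 64T, arm = carrier (Willis)
row 1: whole set turns with the arm by x
row 2 — arm fixed, fixed-axis ratios: sun y, ring −(26/64)·y, arm 0
boundary: total ω_sun = x + y = 0 and total ω_ring = x − (26/64)·y = 1  ⇒  y = -32/45, x = 32/45
row 2 ring = −(26/64)·(-32/45) = 13/45
totals (row 1 + row 2): sun 32/45 + (-32/45) = 0, ring 32/45 + 13/45 = 1, arm 32/45 + 0 = 32/45
asked cell (row2, ring) = 13/45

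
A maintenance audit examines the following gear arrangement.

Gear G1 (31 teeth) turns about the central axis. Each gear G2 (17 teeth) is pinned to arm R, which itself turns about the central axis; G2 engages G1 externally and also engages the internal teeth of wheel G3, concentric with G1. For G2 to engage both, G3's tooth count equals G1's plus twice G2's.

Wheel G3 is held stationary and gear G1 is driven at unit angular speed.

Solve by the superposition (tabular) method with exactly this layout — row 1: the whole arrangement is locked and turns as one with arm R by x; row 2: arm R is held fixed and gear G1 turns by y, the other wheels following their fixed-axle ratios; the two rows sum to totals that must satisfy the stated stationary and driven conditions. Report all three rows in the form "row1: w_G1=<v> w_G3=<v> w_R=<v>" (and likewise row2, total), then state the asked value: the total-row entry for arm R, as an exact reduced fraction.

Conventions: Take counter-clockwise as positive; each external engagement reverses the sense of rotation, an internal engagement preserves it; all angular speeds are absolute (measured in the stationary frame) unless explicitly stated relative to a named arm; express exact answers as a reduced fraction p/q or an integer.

recognized (axles ride arm R): planetary set, 31/17/65 teeth
superposition row 1 [locked train]: every member turns x
row 2: sun turns y, ring = −(31/65)·y, arm 0
boundary: total ω_ring = x − (31/65)·y = 0 and total ω_sun = x + y = 1  ⇒  y = 65/96, x = 31/96
row 2 ring = −(31/65)·65/96 = -31/96
totals (row 1 + row 2): sun 31/96 + 65/96 = 1, ring 31/96 + (-31/96) = 0, arm 31/96 + 0 = 31/96
asked cell (total, arm) = 31/96

row1: w_G1=31/96 w_G3=31/96 w_R=31/96
row2: w_G1=65/96 w_G3=-31/96 w_R=0
total: w_G1=1 w_G3=0 w_R=31/96
asked value: 31/96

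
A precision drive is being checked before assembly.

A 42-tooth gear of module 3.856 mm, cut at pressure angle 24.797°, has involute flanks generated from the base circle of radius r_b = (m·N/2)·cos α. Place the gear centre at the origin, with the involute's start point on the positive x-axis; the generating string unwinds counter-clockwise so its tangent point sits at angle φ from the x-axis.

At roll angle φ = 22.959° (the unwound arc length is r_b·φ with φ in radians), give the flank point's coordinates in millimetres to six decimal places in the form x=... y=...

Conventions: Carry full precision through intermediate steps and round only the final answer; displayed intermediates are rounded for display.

single-mesh involute tooth geometry (42T wheel at module 3.856)
pitch radius r_p = m·N/2 = 3.856·42/2 = 80.976000
base radius r_b = r_p·cos α = 80.976000·cos 24.797° = 73.509967
roll angle φ = 22.959° = 0.40071014 rad
x = r_b·(cos φ + φ·sin φ) = 79.176862
y = r_b·(sin φ − φ·cos φ) = 1.551410

x=79.176862 y=1.551410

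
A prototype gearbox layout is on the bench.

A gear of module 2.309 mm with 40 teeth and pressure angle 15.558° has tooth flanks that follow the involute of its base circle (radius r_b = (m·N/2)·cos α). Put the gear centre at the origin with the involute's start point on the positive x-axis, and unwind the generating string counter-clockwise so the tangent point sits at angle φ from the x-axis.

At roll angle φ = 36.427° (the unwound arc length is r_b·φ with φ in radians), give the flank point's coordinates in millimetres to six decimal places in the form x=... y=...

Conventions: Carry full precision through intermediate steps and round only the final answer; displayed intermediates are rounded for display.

x=52.590693 y=3.659033

single-mesh involute tooth geometry (40T wheel at module 2.309)
pitch radius r_p = m·N/2 = 2.309·40/2 = 46.180000
base radius r_b = r_p·cos α = 46.180000·cos 15.558° = 44.487939
roll angle φ = 36.427° = 0.63577109 rad
x = r_b·(cos φ + φ·sin φ) = 52.590693
y = r_b·(sin φ − φ·cos φ) = 3.659033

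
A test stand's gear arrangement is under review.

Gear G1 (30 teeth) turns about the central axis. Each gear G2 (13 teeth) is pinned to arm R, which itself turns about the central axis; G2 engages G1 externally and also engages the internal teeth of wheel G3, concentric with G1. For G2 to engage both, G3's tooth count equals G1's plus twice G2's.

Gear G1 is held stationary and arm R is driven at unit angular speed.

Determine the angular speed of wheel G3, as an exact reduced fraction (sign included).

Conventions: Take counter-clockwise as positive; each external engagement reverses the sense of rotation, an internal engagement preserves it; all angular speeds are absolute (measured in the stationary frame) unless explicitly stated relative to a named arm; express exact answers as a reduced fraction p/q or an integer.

43/28

class = planetary set [G3 = 30+2·13 = 56; Willis about the carrier]
ring teeth: 30 + 2·13 = 56
30(ω_sun−ω_arm) = −56(ω_ring−ω_arm),  ω_sun = 0, ω_arm = 1
ω_ring = 1 − (30/56)(0−1) = 43/28
exact speed ratio = 43/28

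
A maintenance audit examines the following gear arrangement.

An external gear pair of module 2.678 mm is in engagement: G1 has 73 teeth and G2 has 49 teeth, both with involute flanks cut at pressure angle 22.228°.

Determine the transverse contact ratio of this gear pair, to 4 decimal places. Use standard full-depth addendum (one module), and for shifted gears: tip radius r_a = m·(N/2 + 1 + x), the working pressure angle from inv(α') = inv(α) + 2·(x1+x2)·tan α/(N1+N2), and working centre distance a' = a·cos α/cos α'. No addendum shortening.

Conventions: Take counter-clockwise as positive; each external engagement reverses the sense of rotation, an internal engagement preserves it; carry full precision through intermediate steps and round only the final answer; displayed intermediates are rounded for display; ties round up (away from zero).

topology: single-mesh involute geometry — m = 2.678, 73T/49T pair
base radii: r_b1 = 90.483012, r_b2 = 60.735173
tip radii: r_a1 = 100.425000, r_a2 = 68.289000
no profile shift: α' = α, a' = a
action lengths: √(r_a1²−r_b1²) = 43.566100, √(r_a2²−r_b2²) = 31.219006
base pitch p_b = π·m·cos α = 7.787966
CR = (43.566100 + 31.219006 − 163.358000·sin 22.22800°)/7.787966 = 1.667686
contact ratio ≈ 1.6677

1.6677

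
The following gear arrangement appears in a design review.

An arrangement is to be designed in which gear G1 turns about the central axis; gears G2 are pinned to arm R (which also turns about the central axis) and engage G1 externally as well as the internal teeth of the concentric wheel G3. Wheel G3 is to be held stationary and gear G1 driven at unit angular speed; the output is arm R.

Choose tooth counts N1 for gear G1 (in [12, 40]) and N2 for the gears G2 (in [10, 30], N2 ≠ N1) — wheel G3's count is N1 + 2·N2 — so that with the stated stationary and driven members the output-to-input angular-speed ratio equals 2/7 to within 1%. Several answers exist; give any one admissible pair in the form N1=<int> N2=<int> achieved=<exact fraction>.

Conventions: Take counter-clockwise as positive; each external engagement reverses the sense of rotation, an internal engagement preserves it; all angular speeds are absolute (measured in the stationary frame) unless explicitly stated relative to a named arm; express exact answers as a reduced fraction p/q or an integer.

class = planetary set [ratio 2/7 wanted; Willis about the carrier]
Willis with ω_ring = 0: ω_arm/ω_sun = N1/(N1+N3); set equal to 2/7  ⇒  N3/N1 = 1/(2/7) − 1 = 5/2
N3 = N1 + 2·N2  ⇒  N2/N1 = (N3/N1 − 1)/2 = (5/2 − 1)/2 = 3/4
smallest multiple with N1 ≥ 12 and N2 ≥ 10: k = 4  ⇒  N1 = 4·4 = 16, N2 = 4·3 = 12 (N1 ≤ 40, N2 ≤ 30, N2 ≠ N1 ✓), N3 = 16 + 2·12 = 40
check: N1/(N1+N3) with N1 = 16, N3 = 40 gives 2/7; |achieved − target| = 0 ≤ 1/350 ✓

N1=16 N2=12 achieved=2/7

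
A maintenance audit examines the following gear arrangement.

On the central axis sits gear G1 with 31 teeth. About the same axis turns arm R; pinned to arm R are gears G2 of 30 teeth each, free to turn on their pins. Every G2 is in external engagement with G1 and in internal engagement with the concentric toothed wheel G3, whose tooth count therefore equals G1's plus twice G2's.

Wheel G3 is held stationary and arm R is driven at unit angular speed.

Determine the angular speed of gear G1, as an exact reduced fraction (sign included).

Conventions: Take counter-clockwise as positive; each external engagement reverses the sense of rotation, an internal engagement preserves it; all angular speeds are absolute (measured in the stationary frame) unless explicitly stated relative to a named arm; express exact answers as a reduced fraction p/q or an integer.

topology: planetary set — G1 31T / G2 30T / G3 91T, arm = carrier (Willis)
ring teeth: 31 + 2·30 = 91
31(ω_sun−ω_arm) = −91(ω_ring−ω_arm),  ω_ring = 0, ω_arm = 1
ω_sun = 1 − (91/31)(0−1) = 122/31
exact speed ratio = 122/31

122/31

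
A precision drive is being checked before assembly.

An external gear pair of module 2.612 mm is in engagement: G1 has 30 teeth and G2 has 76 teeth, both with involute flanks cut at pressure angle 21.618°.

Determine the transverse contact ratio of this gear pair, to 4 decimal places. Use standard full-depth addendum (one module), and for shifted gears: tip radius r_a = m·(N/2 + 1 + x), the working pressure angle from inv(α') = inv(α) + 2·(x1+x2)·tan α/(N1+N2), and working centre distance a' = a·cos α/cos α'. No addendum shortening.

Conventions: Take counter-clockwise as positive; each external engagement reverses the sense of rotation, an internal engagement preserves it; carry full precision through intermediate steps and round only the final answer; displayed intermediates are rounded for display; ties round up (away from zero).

recognized (one external pair, fixed centres): single-mesh tooth geometry, m = 2.612, N1 = 30, N2 = 76
base radii: r_b1 = 36.424110, r_b2 = 92.274411
tip radii: r_a1 = 41.792000, r_a2 = 101.868000
no profile shift: α' = α, a' = a
action lengths: √(r_a1²−r_b1²) = 20.490376, √(r_a2²−r_b2²) = 43.156951
base pitch p_b = π·m·cos α = 7.628648
CR = (20.490376 + 43.156951 − 138.436000·sin 21.61800°)/7.628648 = 1.657594
contact ratio ≈ 1.6576

1.6576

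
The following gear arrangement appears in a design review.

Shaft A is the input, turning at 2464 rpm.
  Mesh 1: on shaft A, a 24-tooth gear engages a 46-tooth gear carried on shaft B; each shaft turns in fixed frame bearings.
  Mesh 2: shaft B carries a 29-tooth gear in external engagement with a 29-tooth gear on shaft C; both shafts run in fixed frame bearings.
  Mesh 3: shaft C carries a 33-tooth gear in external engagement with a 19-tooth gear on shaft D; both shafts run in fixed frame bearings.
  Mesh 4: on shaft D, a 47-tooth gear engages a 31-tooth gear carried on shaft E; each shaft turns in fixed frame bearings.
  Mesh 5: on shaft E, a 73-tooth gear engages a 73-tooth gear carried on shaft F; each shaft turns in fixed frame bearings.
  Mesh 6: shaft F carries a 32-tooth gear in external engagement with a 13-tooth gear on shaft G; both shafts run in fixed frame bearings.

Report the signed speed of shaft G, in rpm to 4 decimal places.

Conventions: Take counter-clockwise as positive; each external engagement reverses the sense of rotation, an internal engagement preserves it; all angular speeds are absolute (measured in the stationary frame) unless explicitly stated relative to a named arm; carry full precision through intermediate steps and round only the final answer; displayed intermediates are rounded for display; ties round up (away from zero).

topology: fixed-axis compound train — 6 meshes, A→G
mesh 1 [24T→46T]: ω = 2464.0000×24/46 = 1285.5652 rpm, sense flips to −
mesh 2 [29T→29T]: ω = 1285.5652×29/29 = 1285.5652 rpm, sense flips to +
mesh 3 [33T→19T]: ω = 1285.5652×33/19 = 2232.8238 rpm, sense flips to −
mesh 4 [47T→31T]: ω = 2232.8238×47/31 = 3385.2490 rpm, sense flips to +
mesh 5 [73T→73T]: ω = 3385.2490×73/73 = 3385.2490 rpm, sense flips to −
mesh 6 [32T→13T]: ω = 3385.2490×32/13 = 8332.9206 rpm, sense flips to +
signed output speed = +8332.9206 rpm

+8332.9206 rpm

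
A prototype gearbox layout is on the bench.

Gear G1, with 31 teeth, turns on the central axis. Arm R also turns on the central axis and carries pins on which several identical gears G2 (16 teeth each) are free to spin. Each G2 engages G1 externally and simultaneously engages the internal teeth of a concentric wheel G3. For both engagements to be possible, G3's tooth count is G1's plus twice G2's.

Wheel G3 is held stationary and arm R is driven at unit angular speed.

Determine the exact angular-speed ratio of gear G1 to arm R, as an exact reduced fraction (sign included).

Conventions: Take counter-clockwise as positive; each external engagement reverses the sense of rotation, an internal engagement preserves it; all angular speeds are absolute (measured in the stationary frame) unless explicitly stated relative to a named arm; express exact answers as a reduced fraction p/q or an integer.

94/31

recognized (axles ride arm R): planetary set, 31/16/63 teeth
ring teeth: 31 + 2·16 = 63
31(ω_sun−ω_arm) = −63(ω_ring−ω_arm),  ω_ring = 0, ω_arm = 1
ω_sun = 1 − (63/31)(0−1) = 94/31
ω_out/ω_in = 94/31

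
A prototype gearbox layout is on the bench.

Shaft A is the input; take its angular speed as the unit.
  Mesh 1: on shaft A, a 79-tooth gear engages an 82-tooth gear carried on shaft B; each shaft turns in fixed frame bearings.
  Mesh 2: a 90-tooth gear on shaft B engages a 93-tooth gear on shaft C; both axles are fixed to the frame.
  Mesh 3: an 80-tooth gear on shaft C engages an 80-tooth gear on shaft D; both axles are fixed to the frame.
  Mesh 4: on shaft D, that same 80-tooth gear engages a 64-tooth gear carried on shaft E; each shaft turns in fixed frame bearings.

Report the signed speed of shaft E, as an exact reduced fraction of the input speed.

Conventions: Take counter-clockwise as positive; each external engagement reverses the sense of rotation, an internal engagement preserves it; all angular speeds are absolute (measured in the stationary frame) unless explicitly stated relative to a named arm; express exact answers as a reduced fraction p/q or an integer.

4-mesh fixed-axis compound train (all bearings frame-fixed)
mesh 1 [79T→82T]: |ω|/ω_in = 1×79/82 = 79/82, sense flips to −
mesh 2 [90T→93T]: |ω|/ω_in = (79/82)×90/93 = 1185/1271, sense flips to +
mesh 3 [80T→80T]: |ω|/ω_in = (1185/1271)×80/80 = 1185/1271, sense flips to −
mesh 4 [80T→64T]: |ω|/ω_in = (1185/1271)×80/64 = 5925/5084, sense flips to +
signed output speed (× input speed) = 5925/5084

5925/5084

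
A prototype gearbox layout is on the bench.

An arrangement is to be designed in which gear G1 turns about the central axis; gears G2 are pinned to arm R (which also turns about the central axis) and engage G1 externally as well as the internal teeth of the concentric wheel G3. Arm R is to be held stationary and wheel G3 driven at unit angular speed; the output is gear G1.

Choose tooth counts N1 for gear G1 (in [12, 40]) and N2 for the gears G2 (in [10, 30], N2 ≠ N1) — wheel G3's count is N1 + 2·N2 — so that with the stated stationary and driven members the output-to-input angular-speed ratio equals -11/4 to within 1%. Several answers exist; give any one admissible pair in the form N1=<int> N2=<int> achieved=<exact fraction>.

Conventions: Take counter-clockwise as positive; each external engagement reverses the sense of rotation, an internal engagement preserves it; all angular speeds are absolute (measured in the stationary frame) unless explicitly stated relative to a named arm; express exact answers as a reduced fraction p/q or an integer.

N1=16 N2=14 achieved=-11/4

class = planetary set [ratio -11/4 wanted; Willis about the carrier]
Willis with ω_arm = 0: ω_sun/ω_ring = −N3/N1; set equal to -11/4  ⇒  N3/N1 = −(-11/4) = 11/4
N3 = N1 + 2·N2  ⇒  N2/N1 = (N3/N1 − 1)/2 = (11/4 − 1)/2 = 7/8
smallest multiple with N1 ≥ 12 and N2 ≥ 10: k = 2  ⇒  N1 = 2·8 = 16, N2 = 2·7 = 14 (N1 ≤ 40, N2 ≤ 30, N2 ≠ N1 ✓), N3 = 16 + 2·14 = 44
check: −N3/N1 with N1 = 16, N3 = 44 gives -11/4; |achieved − target| = 0 ≤ 11/400 ✓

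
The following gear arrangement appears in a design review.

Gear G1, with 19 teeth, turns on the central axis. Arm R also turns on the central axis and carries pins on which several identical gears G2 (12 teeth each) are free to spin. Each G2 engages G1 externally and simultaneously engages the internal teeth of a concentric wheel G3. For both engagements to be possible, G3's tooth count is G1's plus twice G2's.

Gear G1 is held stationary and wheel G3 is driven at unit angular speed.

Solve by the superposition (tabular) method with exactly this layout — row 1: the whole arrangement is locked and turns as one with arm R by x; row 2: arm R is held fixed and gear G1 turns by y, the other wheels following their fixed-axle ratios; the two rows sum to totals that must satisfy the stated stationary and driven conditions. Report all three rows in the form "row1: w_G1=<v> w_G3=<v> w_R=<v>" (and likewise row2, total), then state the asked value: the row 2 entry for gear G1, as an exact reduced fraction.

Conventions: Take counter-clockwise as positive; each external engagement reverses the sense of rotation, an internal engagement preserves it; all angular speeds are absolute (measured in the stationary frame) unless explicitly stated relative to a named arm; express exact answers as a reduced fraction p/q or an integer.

planetary set (19T centre, 12T on arm, 43T internal) — Willis relation
row 1 — lock + rotate with arm: ω_sun = ω_ring = ω_arm = x
row 2: sun turns y, ring = −(19/43)·y, arm 0
boundary: total ω_sun = x + y = 0 and total ω_ring = x − (19/43)·y = 1  ⇒  y = -43/62, x = 43/62
row 2 ring = −(19/43)·(-43/62) = 19/62
totals (row 1 + row 2): sun 43/62 + (-43/62) = 0, ring 43/62 + 19/62 = 1, arm 43/62 + 0 = 43/62
asked cell (row2, sun) = -43/62

row1: w_G1=43/62 w_G3=43/62 w_R=43/62
row2: w_G1=-43/62 w_G3=19/62 w_R=0
total: w_G1=0 w_G3=1 w_R=43/62
asked value: -43/62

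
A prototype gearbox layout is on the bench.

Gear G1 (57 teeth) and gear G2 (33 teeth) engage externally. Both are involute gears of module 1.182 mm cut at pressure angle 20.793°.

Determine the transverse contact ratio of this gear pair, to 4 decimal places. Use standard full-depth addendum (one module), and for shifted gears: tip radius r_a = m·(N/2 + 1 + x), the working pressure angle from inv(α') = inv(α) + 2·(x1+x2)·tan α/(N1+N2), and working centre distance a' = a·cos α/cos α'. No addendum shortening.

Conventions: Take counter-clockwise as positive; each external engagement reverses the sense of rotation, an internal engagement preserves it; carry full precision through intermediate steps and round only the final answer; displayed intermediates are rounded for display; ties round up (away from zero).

single-mesh involute tooth geometry (57T engaging 33T at module 1.182)
base radii: r_b1 = 31.492934, r_b2 = 18.232751
tip radii: r_a1 = 34.869000, r_a2 = 20.685000
no profile shift: α' = α, a' = a
action lengths: √(r_a1²−r_b1²) = 14.968042, √(r_a2²−r_b2²) = 9.769136
base pitch p_b = π·m·cos α = 3.471508
CR = (14.968042 + 9.769136 − 53.190000·sin 20.79300°)/3.471508 = 1.686620
contact ratio ≈ 1.6866

1.6866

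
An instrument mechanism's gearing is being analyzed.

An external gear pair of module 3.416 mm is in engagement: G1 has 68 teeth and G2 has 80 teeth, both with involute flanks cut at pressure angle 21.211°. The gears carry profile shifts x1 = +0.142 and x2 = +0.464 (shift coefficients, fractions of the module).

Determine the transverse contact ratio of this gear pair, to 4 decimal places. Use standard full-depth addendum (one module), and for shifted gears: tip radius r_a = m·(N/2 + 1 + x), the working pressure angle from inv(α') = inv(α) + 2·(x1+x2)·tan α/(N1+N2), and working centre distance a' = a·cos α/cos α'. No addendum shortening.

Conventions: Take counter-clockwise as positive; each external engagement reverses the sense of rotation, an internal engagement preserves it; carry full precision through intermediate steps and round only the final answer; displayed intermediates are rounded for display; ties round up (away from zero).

1.6867

recognized (one external pair, fixed centres): single-mesh tooth geometry, m = 3.416, N1 = 68, N2 = 80
base radii: r_b1 = 108.275750, r_b2 = 127.383235
tip radii: r_a1 = 120.045072, r_a2 = 141.641024
inv(α') = inv(21.211°) + 2·(+0.142+0.464)·tan α/(68+80) = 0.02107172  ⇒  α' = 22.35105°
a' = a·cos α / cos α' = 252.7840·cos 21.211°/cos 22.35105° = 254.801937
action lengths: √(r_a1²−r_b1²) = 51.838029, √(r_a2²−r_b2²) = 61.932956
base pitch p_b = π·m·cos α = 10.004656
CR = (51.838029 + 61.932956 − 254.801937·sin 22.35105°)/10.004656 = 1.686695
contact ratio ≈ 1.6867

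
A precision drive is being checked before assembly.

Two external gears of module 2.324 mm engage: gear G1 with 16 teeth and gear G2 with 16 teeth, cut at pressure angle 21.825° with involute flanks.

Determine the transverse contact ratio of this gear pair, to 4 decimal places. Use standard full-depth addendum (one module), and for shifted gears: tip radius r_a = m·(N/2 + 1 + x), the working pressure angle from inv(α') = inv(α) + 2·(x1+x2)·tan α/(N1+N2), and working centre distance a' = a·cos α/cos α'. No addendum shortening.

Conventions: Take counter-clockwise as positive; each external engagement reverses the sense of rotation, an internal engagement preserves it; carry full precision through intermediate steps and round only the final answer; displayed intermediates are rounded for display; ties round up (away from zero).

1.4468

class = single-mesh tooth geometry [involute pair 16T × 16T, m = 2.324]
base radii: r_b1 = 17.259394, r_b2 = 17.259394
tip radii: r_a1 = 20.916000, r_a2 = 20.916000
no profile shift: α' = α, a' = a
action lengths: √(r_a1²−r_b1²) = 11.814921, √(r_a2²−r_b2²) = 11.814921
base pitch p_b = π·m·cos α = 6.777748
CR = (11.814921 + 11.814921 − 37.184000·sin 21.82500°)/6.777748 = 1.446769
contact ratio ≈ 1.4468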